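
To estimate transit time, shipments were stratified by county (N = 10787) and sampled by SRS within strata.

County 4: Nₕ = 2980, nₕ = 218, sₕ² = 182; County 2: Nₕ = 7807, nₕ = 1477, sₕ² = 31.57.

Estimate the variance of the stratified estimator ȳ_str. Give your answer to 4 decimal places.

Var(ȳ_str) = Σₕ Wₕ²(1 − fₕ)sₕ²/nₕ with Wₕ = Nₕ/N, N = 10787.
County 4: Wₕ = 0.27625846; term = 0.27625846²·(1 − 0.07315436)·182/218 = 0.059054565.
County 2: Wₕ = 0.72374154; term = 0.72374154²·(1 − 0.18918919)·31.57/1477 = 0.0090778002.
Sum = 0.068132365.

0.0681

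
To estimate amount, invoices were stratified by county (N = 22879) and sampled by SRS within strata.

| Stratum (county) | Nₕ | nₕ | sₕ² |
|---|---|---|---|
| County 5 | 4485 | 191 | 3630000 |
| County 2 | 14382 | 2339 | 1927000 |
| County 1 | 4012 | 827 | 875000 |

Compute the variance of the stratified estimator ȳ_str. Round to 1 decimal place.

997.7

Var(ȳ_str) = Σₕ Wₕ²(1 − fₕ)sₕ²/nₕ with Wₕ = Nₕ/N, N = 22879.
County 5: Wₕ = 0.19603130; term = 0.19603130²·(1 − 0.04258640)·3630000/191 = 699.23582.
County 2: Wₕ = 0.62861139; term = 0.62861139²·(1 − 0.16263385)·1927000/2339 = 272.60347.
County 1: Wₕ = 0.17535731; term = 0.17535731²·(1 − 0.20613161)·875000/827 = 25.828479.
Sum = 997.66777.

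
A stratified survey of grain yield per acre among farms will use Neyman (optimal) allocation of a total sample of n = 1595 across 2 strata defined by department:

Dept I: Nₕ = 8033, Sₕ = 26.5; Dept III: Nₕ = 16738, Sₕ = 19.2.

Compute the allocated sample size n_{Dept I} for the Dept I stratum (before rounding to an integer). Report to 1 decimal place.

Neyman allocation: nₕ = n·NₕSₕ / Σⱼ NⱼSⱼ.
Σ NⱼSⱼ = 8033·26.5 + 16738·19.2 = 534244.1.
n_{Dept I} = 1595·8033·26.5 / 534244.1 = 635.5.

635.5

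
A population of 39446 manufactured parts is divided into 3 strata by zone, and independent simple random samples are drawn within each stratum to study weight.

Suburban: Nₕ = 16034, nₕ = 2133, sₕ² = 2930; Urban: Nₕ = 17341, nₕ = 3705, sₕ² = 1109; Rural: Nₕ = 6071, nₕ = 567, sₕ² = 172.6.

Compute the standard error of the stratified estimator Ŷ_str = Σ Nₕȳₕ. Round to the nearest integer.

19675

Var(Ŷ_str) = Σₕ Nₕ²(1 − fₕ)sₕ²/nₕ.
Suburban: 16034²·(1 − 2133/16034)·2930/2133 = 3.0617145 × 10^8.
Urban: 17341²·(1 − 3705/17341)·1109/3705 = 7.0779007 × 10^7.
Rural: 6071²·(1 − 567/6071)·172.6/567 = 1.0171767 × 10^7.
Sum = 3.8712222 × 10^8.
SE = √(3.8712222 × 10^8) = 19675.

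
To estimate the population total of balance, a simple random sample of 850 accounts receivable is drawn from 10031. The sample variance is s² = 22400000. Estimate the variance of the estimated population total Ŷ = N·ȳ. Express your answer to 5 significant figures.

Var(Ŷ) = N²·Var(ȳ) = N²·(1 − n/N)·s²/n.
f = 850/10031 = 0.08473731; Var(ȳ) = 0.91526269·22400000/850 = 24119.864.
Var(Ŷ) = 10031² · 24119.864 = 2.4269639 × 10^12.

2.4270 × 10^12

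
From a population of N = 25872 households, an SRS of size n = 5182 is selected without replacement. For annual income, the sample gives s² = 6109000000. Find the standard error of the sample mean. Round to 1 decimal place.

Under SRS without replacement, Var(ȳ) = (1 − f)·s²/n with f = n/N = 5182/25872 = 0.20029375.
Var(ȳ) = (1 − 0.20029375)·6109000000/5182 = 0.79970625·1.1788885 × 10^6 = 942764.47.
SE(ȳ) = √(942764.47) = 971.0.

971.0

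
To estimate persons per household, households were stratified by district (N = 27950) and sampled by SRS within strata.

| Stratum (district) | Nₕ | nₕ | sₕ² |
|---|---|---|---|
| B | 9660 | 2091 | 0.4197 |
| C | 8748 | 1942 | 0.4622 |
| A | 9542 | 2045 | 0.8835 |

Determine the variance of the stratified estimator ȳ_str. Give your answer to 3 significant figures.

7.65 × 10^-5

Var(ȳ_str) = Σₕ Wₕ²(1 − fₕ)sₕ²/nₕ with Wₕ = Nₕ/N, N = 27950.
B: Wₕ = 0.34561717; term = 0.34561717²·(1 − 0.21645963)·0.4197/2091 = 1.8786114 × 10^-5.
C: Wₕ = 0.31298748; term = 0.31298748²·(1 − 0.22199360)·0.4622/1942 = 1.8139187 × 10^-5.
A: Wₕ = 0.34139535; term = 0.34139535²·(1 − 0.21431566)·0.8835/2045 = 3.9561845 × 10^-5.
Sum = 7.6487146 × 10^-5.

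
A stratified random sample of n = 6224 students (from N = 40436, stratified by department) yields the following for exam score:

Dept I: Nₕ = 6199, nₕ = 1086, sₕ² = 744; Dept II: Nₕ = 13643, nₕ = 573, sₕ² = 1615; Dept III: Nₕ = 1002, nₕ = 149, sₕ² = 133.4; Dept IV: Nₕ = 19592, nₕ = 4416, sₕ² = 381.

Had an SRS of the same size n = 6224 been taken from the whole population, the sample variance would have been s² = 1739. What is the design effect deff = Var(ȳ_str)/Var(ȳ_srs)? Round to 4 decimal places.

Var(ȳ_str) = Σ Wₕ²(1−fₕ)sₕ²/nₕ with Wₕ = Nₕ/40436:
  Dept I: (6199/40436)²·(1−1086/6199)·744/1086 = 0.013280186
  Dept II: (13643/40436)²·(1−573/13643)·1615/573 = 0.30737391
  Dept III: (1002/40436)²·(1−149/1002)·133.4/149 = 4.680044 × 10^-4
  Dept IV: (19592/40436)²·(1−4416/19592)·381/4416 = 0.015689013
  → Var(ȳ_str) = 0.33681111.
Var(ȳ_srs) = (1 − 6224/40436)·1739/6224 = 0.23639608.
deff = 0.33681111 / 0.23639608 = 1.4248.

1.4248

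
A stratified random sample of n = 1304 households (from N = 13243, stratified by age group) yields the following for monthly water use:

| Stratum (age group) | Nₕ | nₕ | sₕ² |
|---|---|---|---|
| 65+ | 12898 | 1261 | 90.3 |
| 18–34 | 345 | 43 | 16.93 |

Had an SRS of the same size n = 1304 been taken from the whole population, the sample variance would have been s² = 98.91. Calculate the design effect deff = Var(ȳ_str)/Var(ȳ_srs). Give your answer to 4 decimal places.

Var(ȳ_str) = Σ Wₕ²(1−fₕ)sₕ²/nₕ with Wₕ = Nₕ/13243:
  65+: (12898/13243)²·(1−1261/12898)·90.3/1261 = 0.061286287
  18–34: (345/13243)²·(1−43/345)·16.93/43 = 2.3390623 × 10^-4
  → Var(ȳ_str) = 0.061520193.
Var(ȳ_srs) = (1 − 1304/13243)·98.91/1304 = 0.068382376.
deff = 0.061520193 / 0.068382376 = 0.8996.

0.8996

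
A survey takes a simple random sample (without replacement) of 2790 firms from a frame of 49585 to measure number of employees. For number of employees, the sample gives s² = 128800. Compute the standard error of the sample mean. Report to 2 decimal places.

Under SRS without replacement, Var(ȳ) = (1 − f)·s²/n with f = n/N = 2790/49585 = 0.05626702.
Var(ȳ) = (1 − 0.05626702)·128800/2790 = 0.94373298·46.164875 = 43.567315.
SE(ȳ) = √(43.567315) = 6.60.

6.60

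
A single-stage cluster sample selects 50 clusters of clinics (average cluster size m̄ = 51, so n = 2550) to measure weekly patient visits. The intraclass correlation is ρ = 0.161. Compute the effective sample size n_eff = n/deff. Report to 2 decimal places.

deff = 1 + (51 − 1)·0.161 = 1 + 8.05 = 9.05.
n_eff = 2550 / 9.05 = 281.77.

281.77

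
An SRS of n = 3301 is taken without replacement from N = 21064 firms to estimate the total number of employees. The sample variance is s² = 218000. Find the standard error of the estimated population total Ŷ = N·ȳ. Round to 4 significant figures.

Var(Ŷ) = N²·Var(ȳ) = N²·(1 − n/N)·s²/n.
f = 3301/21064 = 0.15671288; Var(ȳ) = 0.84328712·218000/3301 = 55.691182.
Var(Ŷ) = 21064² · 55.691182 = 2.4709737 × 10^10.
SE(Ŷ) = √(2.4709737 × 10^10) = 157200.

157200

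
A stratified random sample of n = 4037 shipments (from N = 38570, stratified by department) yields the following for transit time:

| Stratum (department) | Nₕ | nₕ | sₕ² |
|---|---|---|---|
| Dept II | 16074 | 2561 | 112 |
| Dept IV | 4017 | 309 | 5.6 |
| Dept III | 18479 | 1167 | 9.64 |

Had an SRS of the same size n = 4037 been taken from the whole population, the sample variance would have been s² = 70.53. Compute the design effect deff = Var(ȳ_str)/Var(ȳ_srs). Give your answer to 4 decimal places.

0.5334

Var(ȳ_str) = Σ Wₕ²(1−fₕ)sₕ²/nₕ with Wₕ = Nₕ/38570:
  Dept II: (16074/38570)²·(1−2561/16074)·112/2561 = 0.0063853529
  Dept IV: (4017/38570)²·(1−309/4017)·5.6/309 = 1.8145621 × 10^-4
  Dept III: (18479/38570)²·(1−1167/18479)·9.64/1167 = 0.0017763666
  → Var(ȳ_str) = 0.0083431757.
Var(ȳ_srs) = (1 − 4037/38570)·70.53/4037 = 0.015642271.
deff = 0.0083431757 / 0.015642271 = 0.5334.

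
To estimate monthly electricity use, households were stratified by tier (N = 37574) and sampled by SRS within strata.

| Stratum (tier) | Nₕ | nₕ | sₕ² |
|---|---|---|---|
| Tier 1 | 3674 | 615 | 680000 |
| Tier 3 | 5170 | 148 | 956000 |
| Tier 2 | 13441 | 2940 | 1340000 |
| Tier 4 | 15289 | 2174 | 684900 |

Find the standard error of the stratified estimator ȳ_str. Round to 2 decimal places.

Var(ȳ_str) = Σₕ Wₕ²(1 − fₕ)sₕ²/nₕ with Wₕ = Nₕ/N, N = 37574.
Tier 1: Wₕ = 0.09778038; term = 0.09778038²·(1 − 0.16739249)·680000/615 = 8.801923.
Tier 3: Wₕ = 0.13759515; term = 0.13759515²·(1 − 0.02862669)·956000/148 = 118.79238.
Tier 2: Wₕ = 0.35772076; term = 0.35772076²·(1 − 0.21873373)·1340000/2940 = 45.566413.
Tier 4: Wₕ = 0.40690371; term = 0.40690371²·(1 − 0.14219373)·684900/2174 = 44.74455.
Sum = 217.90527.
SE = √(217.90527) = 14.76.

14.76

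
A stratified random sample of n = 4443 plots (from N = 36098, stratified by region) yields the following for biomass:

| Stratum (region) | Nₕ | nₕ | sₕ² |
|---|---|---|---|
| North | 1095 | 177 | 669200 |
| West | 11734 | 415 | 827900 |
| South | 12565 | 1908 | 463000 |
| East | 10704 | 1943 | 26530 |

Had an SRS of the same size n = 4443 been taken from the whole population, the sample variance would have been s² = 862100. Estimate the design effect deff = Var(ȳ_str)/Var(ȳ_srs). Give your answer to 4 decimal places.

1.3645

Var(ȳ_str) = Σ Wₕ²(1−fₕ)sₕ²/nₕ with Wₕ = Nₕ/36098:
  North: (1095/36098)²·(1−177/1095)·669200/177 = 2.9165752
  West: (11734/36098)²·(1−415/11734)·827900/415 = 203.33758
  South: (12565/36098)²·(1−1908/12565)·463000/1908 = 24.936402
  East: (10704/36098)²·(1−1943/10704)·26530/1943 = 0.98264794
  → Var(ȳ_str) = 232.17321.
Var(ȳ_srs) = (1 − 4443/36098)·862100/4443 = 170.15335.
deff = 232.17321 / 170.15335 = 1.3645.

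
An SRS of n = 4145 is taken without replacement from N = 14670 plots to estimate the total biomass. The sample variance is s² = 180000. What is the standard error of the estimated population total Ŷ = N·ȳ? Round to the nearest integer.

81884

Var(Ŷ) = N²·Var(ȳ) = N²·(1 − n/N)·s²/n.
f = 4145/14670 = 0.28254942; Var(ȳ) = 0.71745058·180000/4145 = 31.155876.
Var(Ŷ) = 14670² · 31.155876 = 6.7050218 × 10^9.
SE(Ŷ) = √(6.7050218 × 10^9) = 81884.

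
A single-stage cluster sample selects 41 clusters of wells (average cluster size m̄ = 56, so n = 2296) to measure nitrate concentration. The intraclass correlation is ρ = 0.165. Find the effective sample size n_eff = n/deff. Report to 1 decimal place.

deff = 1 + (56 − 1)·0.165 = 1 + 9.075 = 10.075.
n_eff = 2296 / 10.075 = 227.9.

227.9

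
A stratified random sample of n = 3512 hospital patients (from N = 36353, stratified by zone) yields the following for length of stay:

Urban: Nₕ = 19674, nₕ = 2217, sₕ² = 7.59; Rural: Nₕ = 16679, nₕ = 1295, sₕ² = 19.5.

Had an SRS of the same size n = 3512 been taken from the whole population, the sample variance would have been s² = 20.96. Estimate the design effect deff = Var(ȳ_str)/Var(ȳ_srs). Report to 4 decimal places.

Var(ȳ_str) = Σ Wₕ²(1−fₕ)sₕ²/nₕ with Wₕ = Nₕ/36353:
  Urban: (19674/36353)²·(1−2217/19674)·7.59/2217 = 8.8972921 × 10^-4
  Rural: (16679/36353)²·(1−1295/16679)·19.5/1295 = 0.0029236381
  → Var(ȳ_str) = 0.0038133673.
Var(ȳ_srs) = (1 − 3512/36353)·20.96/3512 = 0.0053915407.
deff = 0.0038133673 / 0.0053915407 = 0.7073.

0.7073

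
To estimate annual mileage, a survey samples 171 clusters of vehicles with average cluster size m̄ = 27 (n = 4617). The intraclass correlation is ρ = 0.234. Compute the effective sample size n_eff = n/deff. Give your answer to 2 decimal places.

651.75

deff = 1 + (27 − 1)·0.234 = 1 + 6.084 = 7.084.
n_eff = 4617 / 7.084 = 651.75.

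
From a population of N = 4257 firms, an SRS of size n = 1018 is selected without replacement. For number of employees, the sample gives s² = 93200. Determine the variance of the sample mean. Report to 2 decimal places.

69.66

Under SRS without replacement, Var(ȳ) = (1 − f)·s²/n with f = n/N = 1018/4257 = 0.23913554.
Var(ȳ) = (1 − 0.23913554)·93200/1018 = 0.76086446·91.552063 = 69.658711.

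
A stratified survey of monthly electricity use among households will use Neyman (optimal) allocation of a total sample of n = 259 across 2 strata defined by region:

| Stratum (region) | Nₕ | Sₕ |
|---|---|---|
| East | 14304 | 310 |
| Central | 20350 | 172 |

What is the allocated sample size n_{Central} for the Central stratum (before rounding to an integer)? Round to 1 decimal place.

114.3

Neyman allocation: nₕ = n·NₕSₕ / Σⱼ NⱼSⱼ.
Σ NⱼSⱼ = 14304·310 + 20350·172 = 7.93444 × 10^6.
n_{Central} = 259·20350·172 / (7.93444 × 10^6) = 114.3.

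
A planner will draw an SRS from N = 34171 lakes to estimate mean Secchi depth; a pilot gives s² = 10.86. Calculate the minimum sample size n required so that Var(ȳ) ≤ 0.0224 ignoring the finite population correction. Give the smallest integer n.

485

Without fpc, n₀ = s²/D = 10.86/0.0224 = 484.8214.
Rounding up, n = 485.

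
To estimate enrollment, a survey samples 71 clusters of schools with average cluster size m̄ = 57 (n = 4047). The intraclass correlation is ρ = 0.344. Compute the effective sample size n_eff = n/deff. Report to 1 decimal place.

deff = 1 + (57 − 1)·0.344 = 1 + 19.264 = 20.264.
n_eff = 4047 / 20.264 = 199.7.

199.7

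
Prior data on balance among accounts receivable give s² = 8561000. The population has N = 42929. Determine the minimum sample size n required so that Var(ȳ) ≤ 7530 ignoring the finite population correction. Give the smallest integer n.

Without fpc, n₀ = s²/D = 8561000/7530 = 1136.9190.
Rounding up, n = 1137.

1137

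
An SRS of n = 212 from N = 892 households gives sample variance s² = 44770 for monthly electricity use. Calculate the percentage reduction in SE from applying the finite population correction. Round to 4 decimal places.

f = n/N = 212/892 = 0.23766816.
SE_no-fpc = √(s²/n) = 14.532008; SE_fpc = √((1−f)s²/n) = 12.688131.
Ratio = √(1−f) = 0.87311617. Reduction = 100·(1 − 0.87311617) = 12.6884%.

12.6884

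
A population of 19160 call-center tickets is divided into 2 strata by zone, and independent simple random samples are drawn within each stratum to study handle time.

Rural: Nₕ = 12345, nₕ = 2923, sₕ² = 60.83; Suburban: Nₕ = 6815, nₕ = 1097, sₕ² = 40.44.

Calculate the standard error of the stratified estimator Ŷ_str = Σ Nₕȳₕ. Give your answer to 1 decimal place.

Var(Ŷ_str) = Σₕ Nₕ²(1 − fₕ)sₕ²/nₕ.
Rural: 12345²·(1 − 2923/12345)·60.83/2923 = 2.4206009 × 10^6.
Suburban: 6815²·(1 − 1097/6815)·40.44/1097 = 1.4365294 × 10^6.
Sum = 3.8571303 × 10^6.
SE = √(3.8571303 × 10^6) = 1964.0.

1964.0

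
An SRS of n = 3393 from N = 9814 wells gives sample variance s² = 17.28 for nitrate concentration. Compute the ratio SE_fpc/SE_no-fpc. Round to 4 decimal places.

0.8089

f = n/N = 3393/9814 = 0.34573059.
SE_no-fpc = √(s²/n) = 0.071364124; SE_fpc = √((1−f)s²/n) = 0.057724243.
Ratio = √(1−f) = 0.80886922.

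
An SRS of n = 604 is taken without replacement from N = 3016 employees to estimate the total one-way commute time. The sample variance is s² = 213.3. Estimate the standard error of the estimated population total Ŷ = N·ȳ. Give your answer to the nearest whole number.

1603

Var(Ŷ) = N²·Var(ȳ) = N²·(1 − n/N)·s²/n.
f = 604/3016 = 0.20026525; Var(ȳ) = 0.79973475·213.3/604 = 0.28242288.
Var(Ŷ) = 3016² · 0.28242288 = 2.5689908 × 10^6.
SE(Ŷ) = √(2.5689908 × 10^6) = 1603.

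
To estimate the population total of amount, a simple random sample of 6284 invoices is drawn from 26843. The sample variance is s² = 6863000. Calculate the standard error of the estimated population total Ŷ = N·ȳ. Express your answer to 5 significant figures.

Var(Ŷ) = N²·Var(ȳ) = N²·(1 − n/N)·s²/n.
f = 6284/26843 = 0.23410200; Var(ȳ) = 0.76589800·6863000/6284 = 836.4669.
Var(Ŷ) = 26843² · 836.4669 = 6.0271342 × 10^11.
SE(Ŷ) = √(6.0271342 × 10^11) = 776350.

776350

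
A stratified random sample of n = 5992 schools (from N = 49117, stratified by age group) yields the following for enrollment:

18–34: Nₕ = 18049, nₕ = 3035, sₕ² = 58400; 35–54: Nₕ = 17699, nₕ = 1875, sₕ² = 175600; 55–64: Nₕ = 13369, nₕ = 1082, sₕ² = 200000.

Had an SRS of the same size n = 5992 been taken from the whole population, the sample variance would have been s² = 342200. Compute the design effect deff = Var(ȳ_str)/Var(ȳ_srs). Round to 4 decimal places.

Var(ȳ_str) = Σ Wₕ²(1−fₕ)sₕ²/nₕ with Wₕ = Nₕ/49117:
  18–34: (18049/49117)²·(1−3035/18049)·58400/3035 = 2.1614244
  35–54: (17699/49117)²·(1−1875/17699)·175600/1875 = 10.872379
  55–64: (13369/49117)²·(1−1082/13369)·200000/1082 = 12.585888
  → Var(ȳ_str) = 25.619691.
Var(ȳ_srs) = (1 − 5992/49117)·342200/5992 = 50.142441.
deff = 25.619691 / 50.142441 = 0.5109.

0.5109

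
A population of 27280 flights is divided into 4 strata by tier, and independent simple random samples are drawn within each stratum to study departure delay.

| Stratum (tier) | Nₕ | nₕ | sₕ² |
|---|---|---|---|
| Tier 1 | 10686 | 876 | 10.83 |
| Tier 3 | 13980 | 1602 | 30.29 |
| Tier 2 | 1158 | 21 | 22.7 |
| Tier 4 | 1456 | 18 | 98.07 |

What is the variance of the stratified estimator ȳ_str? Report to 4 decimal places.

0.0234

Var(ȳ_str) = Σₕ Wₕ²(1 − fₕ)sₕ²/nₕ with Wₕ = Nₕ/N, N = 27280.
Tier 1: Wₕ = 0.39171554; term = 0.39171554²·(1 − 0.08197642)·10.83/876 = 0.0017414852.
Tier 3: Wₕ = 0.51246334; term = 0.51246334²·(1 − 0.11459227)·30.29/1602 = 0.0043964858.
Tier 2: Wₕ = 0.04244868; term = 0.04244868²·(1 − 0.01813472)·22.7/21 = 0.0019124358.
Tier 4: Wₕ = 0.05337243; term = 0.05337243²·(1 − 0.01236264)·98.07/18 = 0.015328343.
Sum = 0.02337875.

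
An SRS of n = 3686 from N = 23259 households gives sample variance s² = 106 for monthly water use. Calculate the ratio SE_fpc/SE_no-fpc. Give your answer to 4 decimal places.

0.9173

f = n/N = 3686/23259 = 0.15847629.
SE_no-fpc = √(s²/n) = 0.16958025; SE_fpc = √((1−f)s²/n) = 0.15556377.
Ratio = √(1−f) = 0.91734602.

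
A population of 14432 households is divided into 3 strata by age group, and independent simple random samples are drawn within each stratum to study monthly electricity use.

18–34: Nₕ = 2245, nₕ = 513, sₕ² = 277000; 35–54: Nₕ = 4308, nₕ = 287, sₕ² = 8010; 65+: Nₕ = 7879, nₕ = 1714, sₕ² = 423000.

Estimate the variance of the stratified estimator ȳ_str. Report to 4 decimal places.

Var(ȳ_str) = Σₕ Wₕ²(1 − fₕ)sₕ²/nₕ with Wₕ = Nₕ/N, N = 14432.
18–34: Wₕ = 0.15555710; term = 0.15555710²·(1 − 0.22850780)·277000/513 = 10.080303.
35–54: Wₕ = 0.29850333; term = 0.29850333²·(1 − 0.06662024)·8010/287 = 2.3211721.
65+: Wₕ = 0.54593958; term = 0.54593958²·(1 − 0.21754030)·423000/1714 = 57.554686.
Sum = 69.956161.

69.9562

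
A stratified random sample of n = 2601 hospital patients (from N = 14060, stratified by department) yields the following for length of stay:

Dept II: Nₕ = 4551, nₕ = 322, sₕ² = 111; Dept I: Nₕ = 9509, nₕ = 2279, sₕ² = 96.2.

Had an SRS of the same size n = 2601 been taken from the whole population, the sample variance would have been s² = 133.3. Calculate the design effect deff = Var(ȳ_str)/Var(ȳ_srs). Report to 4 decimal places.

Var(ȳ_str) = Σ Wₕ²(1−fₕ)sₕ²/nₕ with Wₕ = Nₕ/14060:
  Dept II: (4551/14060)²·(1−322/4551)·111/322 = 0.033561471
  Dept I: (9509/14060)²·(1−2279/9509)·96.2/2279 = 0.014680243
  → Var(ȳ_str) = 0.048241714.
Var(ȳ_srs) = (1 − 2601/14060)·133.3/2601 = 0.041768723.
deff = 0.048241714 / 0.041768723 = 1.1550.

1.1550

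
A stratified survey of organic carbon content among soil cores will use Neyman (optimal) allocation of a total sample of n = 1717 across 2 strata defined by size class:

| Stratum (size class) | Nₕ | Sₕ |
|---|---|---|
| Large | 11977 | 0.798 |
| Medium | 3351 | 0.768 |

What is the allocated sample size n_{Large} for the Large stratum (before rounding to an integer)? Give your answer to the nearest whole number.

Neyman allocation: nₕ = n·NₕSₕ / Σⱼ NⱼSⱼ.
Σ NⱼSⱼ = 11977·0.798 + 3351·0.768 = 12131.214.
n_{Large} = 1717·11977·0.798 / 12131.214 = 1353.

1353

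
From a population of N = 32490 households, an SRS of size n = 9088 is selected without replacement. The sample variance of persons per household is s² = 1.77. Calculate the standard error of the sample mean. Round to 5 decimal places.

Under SRS without replacement, Var(ȳ) = (1 − f)·s²/n with f = n/N = 9088/32490 = 0.27971684.
Var(ȳ) = (1 − 0.27971684)·1.77/9088 = 0.72028316·1.9476232 × 10^-4 = 1.4028402 × 10^-4.
SE(ȳ) = √(1.4028402 × 10^-4) = 0.01184.

0.01184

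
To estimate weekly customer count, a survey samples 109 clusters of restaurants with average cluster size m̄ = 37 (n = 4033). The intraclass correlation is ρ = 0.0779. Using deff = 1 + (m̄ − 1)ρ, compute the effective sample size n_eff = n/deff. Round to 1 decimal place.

1060.1

deff = 1 + (37 − 1)·0.0779 = 1 + 2.8044 = 3.8044.
n_eff = 4033 / 3.8044 = 1060.1.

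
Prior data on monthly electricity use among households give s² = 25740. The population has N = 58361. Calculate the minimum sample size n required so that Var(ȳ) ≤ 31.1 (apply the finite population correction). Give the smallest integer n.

817

Without fpc, n₀ = s²/D = 25740/31.1 = 827.6527.
With fpc, (1 − n/N)·s²/n ≤ D requires n ≥ n₀/(1 + n₀/N) = 827.6527/(1 + 827.6527/58361) = 816.0794.
Rounding up, n = 817.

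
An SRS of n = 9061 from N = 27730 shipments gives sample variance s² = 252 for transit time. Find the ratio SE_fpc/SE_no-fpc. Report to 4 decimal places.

f = n/N = 9061/27730 = 0.32675802.
SE_no-fpc = √(s²/n) = 0.1667678; SE_fpc = √((1−f)s²/n) = 0.13683519.
Ratio = √(1−f) = 0.82051324.

0.8205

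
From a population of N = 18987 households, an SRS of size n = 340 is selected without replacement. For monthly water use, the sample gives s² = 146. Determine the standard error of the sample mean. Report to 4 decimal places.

0.6494

Under SRS without replacement, Var(ȳ) = (1 − f)·s²/n with f = n/N = 340/18987 = 0.01790699.
Var(ȳ) = (1 − 0.01790699)·146/340 = 0.98209301·0.42941176 = 0.42172229.
SE(ȳ) = √(0.42172229) = 0.6494.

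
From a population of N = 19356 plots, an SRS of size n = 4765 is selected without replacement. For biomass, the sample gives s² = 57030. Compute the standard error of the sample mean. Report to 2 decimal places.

Under SRS without replacement, Var(ȳ) = (1 − f)·s²/n with f = n/N = 4765/19356 = 0.24617690.
Var(ȳ) = (1 − 0.24617690)·57030/4765 = 0.75382310·11.96852 = 9.0221472.
SE(ȳ) = √(9.0221472) = 3.00.

3.00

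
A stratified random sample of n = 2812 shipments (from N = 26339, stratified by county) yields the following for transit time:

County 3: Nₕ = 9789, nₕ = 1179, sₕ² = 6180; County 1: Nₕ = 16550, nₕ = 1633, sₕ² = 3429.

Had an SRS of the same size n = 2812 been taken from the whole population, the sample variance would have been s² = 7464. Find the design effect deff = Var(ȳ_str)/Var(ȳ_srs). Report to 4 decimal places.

Var(ȳ_str) = Σ Wₕ²(1−fₕ)sₕ²/nₕ with Wₕ = Nₕ/26339:
  County 3: (9789/26339)²·(1−1179/9789)·6180/1179 = 0.63682131
  County 1: (16550/26339)²·(1−1633/16550)·3429/1633 = 0.74724363
  → Var(ȳ_str) = 1.3840649.
Var(ȳ_srs) = (1 − 2812/26339)·7464/2812 = 2.3709565.
deff = 1.3840649 / 2.3709565 = 0.5838.

0.5838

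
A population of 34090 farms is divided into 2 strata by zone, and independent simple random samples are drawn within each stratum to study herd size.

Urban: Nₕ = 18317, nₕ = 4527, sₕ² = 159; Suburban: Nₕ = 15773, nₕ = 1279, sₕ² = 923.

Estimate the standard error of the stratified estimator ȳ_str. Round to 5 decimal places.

0.38678

Var(ȳ_str) = Σₕ Wₕ²(1 − fₕ)sₕ²/nₕ with Wₕ = Nₕ/N, N = 34090.
Urban: Wₕ = 0.53731300; term = 0.53731300²·(1 − 0.24714746)·159/4527 = 0.0076339839.
Suburban: Wₕ = 0.46268700; term = 0.46268700²·(1 − 0.08108794)·923/1279 = 0.14196449.
Sum = 0.14959847.
SE = √(0.14959847) = 0.38678.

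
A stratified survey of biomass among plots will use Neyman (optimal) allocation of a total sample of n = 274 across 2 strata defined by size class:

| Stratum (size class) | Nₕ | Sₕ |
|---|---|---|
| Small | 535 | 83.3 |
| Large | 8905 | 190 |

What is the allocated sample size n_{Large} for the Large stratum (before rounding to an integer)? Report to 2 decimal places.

Neyman allocation: nₕ = n·NₕSₕ / Σⱼ NⱼSⱼ.
Σ NⱼSⱼ = 535·83.3 + 8905·190 = 1.7365155 × 10^6.
n_{Large} = 274·8905·190 / (1.7365155 × 10^6) = 266.97.

266.97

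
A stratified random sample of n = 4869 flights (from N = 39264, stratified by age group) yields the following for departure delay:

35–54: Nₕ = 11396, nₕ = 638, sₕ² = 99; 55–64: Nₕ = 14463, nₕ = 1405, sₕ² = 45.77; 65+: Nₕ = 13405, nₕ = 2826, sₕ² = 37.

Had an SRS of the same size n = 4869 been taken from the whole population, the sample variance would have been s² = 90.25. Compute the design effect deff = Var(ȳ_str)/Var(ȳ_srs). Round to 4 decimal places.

1.0799

Var(ȳ_str) = Σ Wₕ²(1−fₕ)sₕ²/nₕ with Wₕ = Nₕ/39264:
  35–54: (11396/39264)²·(1−638/11396)·99/638 = 0.012339837
  55–64: (14463/39264)²·(1−1405/14463)·45.77/1405 = 0.0039907136
  65+: (13405/39264)²·(1−2826/13405)·37/2826 = 0.0012043478
  → Var(ȳ_str) = 0.017534898.
Var(ȳ_srs) = (1 − 4869/39264)·90.25/4869 = 0.01623709.
deff = 0.017534898 / 0.01623709 = 1.0799.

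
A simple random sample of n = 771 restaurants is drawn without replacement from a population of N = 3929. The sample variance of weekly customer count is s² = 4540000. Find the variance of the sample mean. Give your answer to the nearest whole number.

4733

Under SRS without replacement, Var(ȳ) = (1 − f)·s²/n with f = n/N = 771/3929 = 0.19623314.
Var(ȳ) = (1 − 0.19623314)·4540000/771 = 0.80376686·5888.4565 = 4732.9462.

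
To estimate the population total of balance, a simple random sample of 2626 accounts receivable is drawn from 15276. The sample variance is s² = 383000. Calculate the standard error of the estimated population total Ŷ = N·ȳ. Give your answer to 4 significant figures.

Var(Ŷ) = N²·Var(ȳ) = N²·(1 − n/N)·s²/n.
f = 2626/15276 = 0.17190364; Var(ȳ) = 0.82809636·383000/2626 = 120.77719.
Var(Ŷ) = 15276² · 120.77719 = 2.8184103 × 10^10.
SE(Ŷ) = √(2.8184103 × 10^10) = 167900.

167900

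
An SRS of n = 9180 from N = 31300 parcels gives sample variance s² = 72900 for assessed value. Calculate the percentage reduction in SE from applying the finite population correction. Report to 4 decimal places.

15.9340

f = n/N = 9180/31300 = 0.29329073.
SE_no-fpc = √(s²/n) = 2.8180093; SE_fpc = √((1−f)s²/n) = 2.3689878.
Ratio = √(1−f) = 0.84066002. Reduction = 100·(1 − 0.84066002) = 15.9340%.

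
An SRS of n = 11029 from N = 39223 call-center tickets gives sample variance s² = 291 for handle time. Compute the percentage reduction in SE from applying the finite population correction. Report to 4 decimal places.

15.2172

f = n/N = 11029/39223 = 0.28118706.
SE_no-fpc = √(s²/n) = 0.16243456; SE_fpc = √((1−f)s²/n) = 0.13771662.
Ratio = √(1−f) = 0.84782837. Reduction = 100·(1 − 0.84782837) = 15.2172%.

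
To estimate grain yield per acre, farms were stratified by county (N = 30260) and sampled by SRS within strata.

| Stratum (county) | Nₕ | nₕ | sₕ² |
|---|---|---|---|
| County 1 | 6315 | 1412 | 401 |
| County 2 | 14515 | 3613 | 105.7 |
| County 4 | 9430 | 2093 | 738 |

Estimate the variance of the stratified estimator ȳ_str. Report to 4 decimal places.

Var(ȳ_str) = Σₕ Wₕ²(1 − fₕ)sₕ²/nₕ with Wₕ = Nₕ/N, N = 30260.
County 1: Wₕ = 0.20869134; term = 0.20869134²·(1 − 0.22359462)·401/1412 = 0.0096030033.
County 2: Wₕ = 0.47967614; term = 0.47967614²·(1 − 0.24891492)·105.7/3613 = 0.0050558292.
County 4: Wₕ = 0.31163252; term = 0.31163252²·(1 − 0.22195122)·738/2093 = 0.026642778.
Sum = 0.041301611.

0.0413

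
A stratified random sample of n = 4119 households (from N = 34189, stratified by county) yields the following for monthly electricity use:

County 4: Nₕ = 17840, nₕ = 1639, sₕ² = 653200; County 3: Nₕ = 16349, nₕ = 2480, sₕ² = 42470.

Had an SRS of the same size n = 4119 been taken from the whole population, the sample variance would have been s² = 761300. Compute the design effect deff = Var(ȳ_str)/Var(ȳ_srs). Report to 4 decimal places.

Var(ȳ_str) = Σ Wₕ²(1−fₕ)sₕ²/nₕ with Wₕ = Nₕ/34189:
  County 4: (17840/34189)²·(1−1639/17840)·653200/1639 = 98.544207
  County 3: (16349/34189)²·(1−2480/16349)·42470/2480 = 3.3219579
  → Var(ȳ_str) = 101.86616.
Var(ȳ_srs) = (1 − 4119/34189)·761300/4119 = 162.55902.
deff = 101.86616 / 162.55902 = 0.6266.

0.6266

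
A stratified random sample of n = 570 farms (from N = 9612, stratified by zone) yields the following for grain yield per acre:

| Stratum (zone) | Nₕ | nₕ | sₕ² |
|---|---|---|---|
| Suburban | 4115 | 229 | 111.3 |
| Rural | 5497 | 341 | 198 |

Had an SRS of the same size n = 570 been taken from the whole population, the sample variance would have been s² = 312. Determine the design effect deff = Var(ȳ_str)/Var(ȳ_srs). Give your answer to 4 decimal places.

Var(ȳ_str) = Σ Wₕ²(1−fₕ)sₕ²/nₕ with Wₕ = Nₕ/9612:
  Suburban: (4115/9612)²·(1−229/4115)·111.3/229 = 0.084121071
  Rural: (5497/9612)²·(1−341/5497)·198/341 = 0.17812379
  → Var(ȳ_str) = 0.26224486.
Var(ȳ_srs) = (1 − 570/9612)·312/570 = 0.514909.
deff = 0.26224486 / 0.514909 = 0.5093.

0.5093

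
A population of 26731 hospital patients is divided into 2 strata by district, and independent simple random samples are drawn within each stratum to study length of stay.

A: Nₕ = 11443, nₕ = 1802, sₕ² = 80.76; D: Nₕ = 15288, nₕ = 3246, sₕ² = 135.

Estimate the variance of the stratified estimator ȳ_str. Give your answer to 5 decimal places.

Var(ȳ_str) = Σₕ Wₕ²(1 − fₕ)sₕ²/nₕ with Wₕ = Nₕ/N, N = 26731.
A: Wₕ = 0.42807976; term = 0.42807976²·(1 − 0.15747619)·80.76/1802 = 0.0069194742.
D: Wₕ = 0.57192024; term = 0.57192024²·(1 − 0.21232339)·135/3246 = 0.010715295.
Sum = 0.017634769.

0.01763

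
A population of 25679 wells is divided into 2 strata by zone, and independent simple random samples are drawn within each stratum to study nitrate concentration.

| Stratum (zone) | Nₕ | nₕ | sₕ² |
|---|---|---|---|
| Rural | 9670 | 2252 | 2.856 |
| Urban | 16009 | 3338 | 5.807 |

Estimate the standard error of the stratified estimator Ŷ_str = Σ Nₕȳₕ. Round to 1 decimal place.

Var(Ŷ_str) = Σₕ Nₕ²(1 − fₕ)sₕ²/nₕ.
Rural: 9670²·(1 − 2252/9670)·2.856/2252 = 90971.032.
Urban: 16009²·(1 − 3338/16009)·5.807/3338 = 352891.01.
Sum = 443862.04.
SE = √(443862.04) = 666.2.

666.2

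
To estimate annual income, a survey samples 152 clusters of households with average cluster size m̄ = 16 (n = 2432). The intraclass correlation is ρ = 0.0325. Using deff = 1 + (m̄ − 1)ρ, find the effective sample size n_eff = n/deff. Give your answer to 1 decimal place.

deff = 1 + (16 − 1)·0.0325 = 1 + 0.4875 = 1.4875.
n_eff = 2432 / 1.4875 = 1635.0.

1635.0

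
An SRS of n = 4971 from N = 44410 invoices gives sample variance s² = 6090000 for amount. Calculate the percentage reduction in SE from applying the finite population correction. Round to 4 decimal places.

f = n/N = 4971/44410 = 0.11193425.
SE_no-fpc = √(s²/n) = 35.001509; SE_fpc = √((1−f)s²/n) = 32.984456.
Ratio = √(1−f) = 0.94237241. Reduction = 100·(1 − 0.94237241) = 5.7628%.

5.7628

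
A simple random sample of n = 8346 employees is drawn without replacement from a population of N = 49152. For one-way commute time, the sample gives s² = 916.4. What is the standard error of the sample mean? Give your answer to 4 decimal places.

Under SRS without replacement, Var(ȳ) = (1 − f)·s²/n with f = n/N = 8346/49152 = 0.16979980.
Var(ȳ) = (1 − 0.16979980)·916.4/8346 = 0.83020020·0.1098011 = 0.091156897.
SE(ȳ) = √(0.091156897) = 0.3019.

0.3019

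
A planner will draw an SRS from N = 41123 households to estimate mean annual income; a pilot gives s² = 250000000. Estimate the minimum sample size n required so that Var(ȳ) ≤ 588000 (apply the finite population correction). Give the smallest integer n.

421

Without fpc, n₀ = s²/D = 250000000/588000 = 425.1701.
With fpc, (1 − n/N)·s²/n ≤ D requires n ≥ n₀/(1 + n₀/N) = 425.1701/(1 + 425.1701/41123) = 420.8193.
Rounding up, n = 421.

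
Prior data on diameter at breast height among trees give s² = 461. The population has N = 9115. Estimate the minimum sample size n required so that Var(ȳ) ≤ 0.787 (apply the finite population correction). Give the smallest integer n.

Without fpc, n₀ = s²/D = 461/0.787 = 585.7687.
With fpc, (1 − n/N)·s²/n ≤ D requires n ≥ n₀/(1 + n₀/N) = 585.7687/(1 + 585.7687/9115) = 550.3978.
Rounding up, n = 551.

551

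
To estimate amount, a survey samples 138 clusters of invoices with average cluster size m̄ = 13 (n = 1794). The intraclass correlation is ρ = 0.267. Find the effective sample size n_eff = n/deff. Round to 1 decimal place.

deff = 1 + (13 − 1)·0.267 = 1 + 3.204 = 4.204.
n_eff = 1794 / 4.204 = 426.7.

426.7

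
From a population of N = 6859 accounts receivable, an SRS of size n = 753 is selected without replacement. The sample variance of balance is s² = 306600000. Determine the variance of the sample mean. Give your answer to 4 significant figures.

Under SRS without replacement, Var(ȳ) = (1 − f)·s²/n with f = n/N = 753/6859 = 0.10978277.
Var(ȳ) = (1 − 0.10978277)·306600000/753 = 0.89021723·407171.31 = 362470.92.

362500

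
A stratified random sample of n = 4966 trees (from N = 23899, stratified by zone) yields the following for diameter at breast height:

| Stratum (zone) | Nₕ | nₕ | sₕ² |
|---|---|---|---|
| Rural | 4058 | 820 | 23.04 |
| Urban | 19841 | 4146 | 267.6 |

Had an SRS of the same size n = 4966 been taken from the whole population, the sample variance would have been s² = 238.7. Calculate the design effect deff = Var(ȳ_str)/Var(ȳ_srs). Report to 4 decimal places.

0.9411

Var(ȳ_str) = Σ Wₕ²(1−fₕ)sₕ²/nₕ with Wₕ = Nₕ/23899:
  Rural: (4058/23899)²·(1−820/4058)·23.04/820 = 6.4639509 × 10^-4
  Urban: (19841/23899)²·(1−4146/19841)·267.6/4146 = 0.03519024
  → Var(ȳ_str) = 0.035836635.
Var(ȳ_srs) = (1 − 4966/23899)·238.7/4966 = 0.038078989.
deff = 0.035836635 / 0.038078989 = 0.9411.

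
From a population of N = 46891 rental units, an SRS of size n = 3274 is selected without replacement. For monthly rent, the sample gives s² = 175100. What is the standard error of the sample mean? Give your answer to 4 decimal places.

7.0532

Under SRS without replacement, Var(ȳ) = (1 − f)·s²/n with f = n/N = 3274/46891 = 0.06982150.
Var(ȳ) = (1 − 0.06982150)·175100/3274 = 0.93017850·53.481979 = 49.747787.
SE(ȳ) = √(49.747787) = 7.0532.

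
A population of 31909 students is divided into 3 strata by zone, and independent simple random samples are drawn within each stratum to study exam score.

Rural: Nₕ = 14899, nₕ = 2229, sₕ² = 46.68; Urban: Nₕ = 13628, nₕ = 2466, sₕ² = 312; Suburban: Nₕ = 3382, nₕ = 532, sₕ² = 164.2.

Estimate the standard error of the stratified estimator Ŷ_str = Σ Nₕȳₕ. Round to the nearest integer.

Var(Ŷ_str) = Σₕ Nₕ²(1 − fₕ)sₕ²/nₕ.
Rural: 14899²·(1 − 2229/14899)·46.68/2229 = 3.9532521 × 10^6.
Urban: 13628²·(1 − 2466/13628)·312/2466 = 1.9245787 × 10^7.
Suburban: 3382²·(1 − 532/3382)·164.2/532 = 2.9749521 × 10^6.
Sum = 2.6173991 × 10^7.
SE = √(2.6173991 × 10^7) = 5116.

5116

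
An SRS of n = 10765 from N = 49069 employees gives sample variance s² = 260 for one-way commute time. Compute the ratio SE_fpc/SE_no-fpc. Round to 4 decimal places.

f = n/N = 10765/49069 = 0.21938495.
SE_no-fpc = √(s²/n) = 0.15541025; SE_fpc = √((1−f)s²/n) = 0.13730872.
Ratio = √(1−f) = 0.88352422.

0.8835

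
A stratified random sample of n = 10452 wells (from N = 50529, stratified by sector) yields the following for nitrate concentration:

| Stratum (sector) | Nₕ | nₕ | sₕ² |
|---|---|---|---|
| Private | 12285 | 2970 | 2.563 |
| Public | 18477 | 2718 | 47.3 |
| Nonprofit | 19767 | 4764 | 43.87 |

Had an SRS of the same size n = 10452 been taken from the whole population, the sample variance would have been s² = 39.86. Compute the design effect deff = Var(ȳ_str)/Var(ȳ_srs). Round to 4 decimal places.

Var(ȳ_str) = Σ Wₕ²(1−fₕ)sₕ²/nₕ with Wₕ = Nₕ/50529:
  Private: (12285/50529)²·(1−2970/12285)·2.563/2970 = 3.8678424 × 10^-5
  Public: (18477/50529)²·(1−2718/18477)·47.3/2718 = 0.0019846796
  Nonprofit: (19767/50529)²·(1−4764/19767)·43.87/4764 = 0.0010696294
  → Var(ȳ_str) = 0.0030929874.
Var(ȳ_srs) = (1 − 10452/50529)·39.86/10452 = 0.0030247703.
deff = 0.0030929874 / 0.0030247703 = 1.0226.

1.0226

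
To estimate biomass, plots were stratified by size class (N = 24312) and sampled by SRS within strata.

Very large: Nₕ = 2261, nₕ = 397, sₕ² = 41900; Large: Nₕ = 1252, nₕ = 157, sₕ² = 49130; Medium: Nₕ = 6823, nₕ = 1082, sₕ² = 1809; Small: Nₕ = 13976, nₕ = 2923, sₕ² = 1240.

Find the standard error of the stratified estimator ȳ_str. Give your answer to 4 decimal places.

1.3038

Var(ȳ_str) = Σₕ Wₕ²(1 − fₕ)sₕ²/nₕ with Wₕ = Nₕ/N, N = 24312.
Very large: Wₕ = 0.09299934; term = 0.09299934²·(1 − 0.17558602)·41900/397 = 0.75253831.
Large: Wₕ = 0.05149720; term = 0.05149720²·(1 − 0.12539936)·49130/157 = 0.72581207.
Medium: Wₕ = 0.28064330; term = 0.28064330²·(1 − 0.15858127)·1809/1082 = 0.11079824.
Small: Wₕ = 0.57486015; term = 0.57486015²·(1 − 0.20914425)·1240/2923 = 0.11087013.
Sum = 1.7000188.
SE = √(1.7000188) = 1.3038.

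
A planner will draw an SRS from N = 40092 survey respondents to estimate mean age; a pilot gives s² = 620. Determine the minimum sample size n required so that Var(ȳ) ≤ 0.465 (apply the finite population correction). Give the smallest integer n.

1291

Without fpc, n₀ = s²/D = 620/0.465 = 1333.3333.
With fpc, (1 − n/N)·s²/n ≤ D requires n ≥ n₀/(1 + n₀/N) = 1333.3333/(1 + 1333.3333/40092) = 1290.4181.
Rounding up, n = 1291.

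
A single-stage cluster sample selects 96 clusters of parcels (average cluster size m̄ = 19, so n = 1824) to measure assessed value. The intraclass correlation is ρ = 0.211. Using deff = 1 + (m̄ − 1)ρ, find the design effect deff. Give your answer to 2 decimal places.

4.80

deff = 1 + (19 − 1)·0.211 = 1 + 3.798 = 4.798.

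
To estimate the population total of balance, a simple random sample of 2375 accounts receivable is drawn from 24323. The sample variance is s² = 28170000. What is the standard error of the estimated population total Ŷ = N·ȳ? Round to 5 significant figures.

2.5163 × 10^6

Var(Ŷ) = N²·Var(ȳ) = N²·(1 − n/N)·s²/n.
f = 2375/24323 = 0.09764421; Var(ȳ) = 0.90235579·28170000/2375 = 10702.89.
Var(Ŷ) = 24323² · 10702.89 = 6.3319189 × 10^12.
SE(Ŷ) = √(6.3319189 × 10^12) = 2.5163 × 10^6.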